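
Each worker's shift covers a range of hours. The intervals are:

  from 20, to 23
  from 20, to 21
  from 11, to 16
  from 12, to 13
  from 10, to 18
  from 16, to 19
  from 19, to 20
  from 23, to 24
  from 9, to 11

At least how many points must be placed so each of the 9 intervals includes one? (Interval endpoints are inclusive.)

Process intervals by earliest right end; each time one isn't hit yet, stab at its right endpoint.
By right end: [9,11]  [12,13]  [11,16]  [10,18]  [16,19]  [19,20]  [20,21]  [20,23]  [23,24]
[9,11] uncovered → point at 11; [12,13] uncovered → point at 13; [16,19] uncovered → point at 19; [20,21] uncovered → point at 21; [23,24] uncovered → point at 24.
Points: 11, 13, 19, 21, 24 (5 total).

5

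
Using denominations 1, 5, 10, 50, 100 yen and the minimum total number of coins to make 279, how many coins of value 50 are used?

Greedy: take as many of the largest coin as possible, then repeat with the remainder.
279 = 2×100 + 1×50 + 2×10 + 1×5 + 4×1
Count of 50: 1

1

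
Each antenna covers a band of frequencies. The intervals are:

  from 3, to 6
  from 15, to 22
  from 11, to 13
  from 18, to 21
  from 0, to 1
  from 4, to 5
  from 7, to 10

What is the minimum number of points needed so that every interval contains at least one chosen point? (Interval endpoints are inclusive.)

5

Process intervals by earliest right end; each time one isn't hit yet, stab at its right endpoint.
By right end: [0,1]  [4,5]  [3,6]  [7,10]  [11,13]  [18,21]  [15,22]
[0,1] uncovered → point at 1; [4,5] uncovered → point at 5; [7,10] uncovered → point at 10; [11,13] uncovered → point at 13; [18,21] uncovered → point at 21.
Points: 1, 5, 10, 13, 21 (5 total).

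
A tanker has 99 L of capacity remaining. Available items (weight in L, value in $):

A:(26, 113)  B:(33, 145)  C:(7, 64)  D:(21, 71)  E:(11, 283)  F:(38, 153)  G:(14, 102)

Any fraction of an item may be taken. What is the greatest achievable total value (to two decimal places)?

Sort by value per unit weight and fill in that order.
Ratios (sorted): E 25.73, C 9.14, G 7.29, B 4.39, A 4.35, F 4.03, D 3.38
take E (11 @ 283); take C (7 @ 64); take G (14 @ 102); take B (33 @ 145); take A (26 @ 113); take 8/38 of F → 32.21. Capacity used 99/99.
Total value = 739.21

739.21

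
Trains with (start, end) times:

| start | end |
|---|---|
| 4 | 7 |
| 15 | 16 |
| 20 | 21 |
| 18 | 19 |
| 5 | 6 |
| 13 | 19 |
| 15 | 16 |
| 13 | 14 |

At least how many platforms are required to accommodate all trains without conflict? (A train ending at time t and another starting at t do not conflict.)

Events (time:±→running): 4:+→1 5:+→2 6:-→1 7:-→0 13:+→1 13:+→2 14:-→1 15:+→2 15:+→3 … peak 3.

3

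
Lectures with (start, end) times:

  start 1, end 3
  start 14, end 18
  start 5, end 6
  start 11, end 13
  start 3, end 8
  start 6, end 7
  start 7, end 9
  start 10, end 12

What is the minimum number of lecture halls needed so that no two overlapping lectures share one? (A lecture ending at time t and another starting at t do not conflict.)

2

starts: [1, 3, 5, 6, 7, 10, 11, 14]
ends:   [3, 6, 7, 8, 9, 12, 13, 18]
s1→1 e3→0 s3→1 s5→2  — peak 2.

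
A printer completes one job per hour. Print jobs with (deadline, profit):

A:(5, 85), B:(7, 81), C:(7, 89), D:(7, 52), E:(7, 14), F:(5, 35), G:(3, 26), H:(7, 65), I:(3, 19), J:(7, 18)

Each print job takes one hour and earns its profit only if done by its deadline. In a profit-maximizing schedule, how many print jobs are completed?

7

Sort by profit descending; place each in the latest free slot ≤ its deadline.
Profit order: C=89 A=85 B=81 H=65 D=52 F=35 G=26 I=19 J=18 E=14
Assign: C→slot 7, A→slot 5, B→slot 6, H→slot 4, D→slot 3, F→slot 2, G→slot 1, I skipped, J skipped, E skipped.
Slots: [1:G] [2:F] [3:D] [4:H] [5:A] [6:B] [7:C]
7 of 10 scheduled.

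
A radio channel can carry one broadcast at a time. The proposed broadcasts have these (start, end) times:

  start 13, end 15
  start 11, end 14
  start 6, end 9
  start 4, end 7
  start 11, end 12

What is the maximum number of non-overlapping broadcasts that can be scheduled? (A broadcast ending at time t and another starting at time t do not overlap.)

3

Greedy by earliest finish: after sorting by end time, pick each interval compatible with the last pick.
Sorted by end: (4,7)  (6,9)  (11,12)  (11,14)  (13,15)
take (4,7); take (11,12); take (13,15).
Selected 3 broadcasts.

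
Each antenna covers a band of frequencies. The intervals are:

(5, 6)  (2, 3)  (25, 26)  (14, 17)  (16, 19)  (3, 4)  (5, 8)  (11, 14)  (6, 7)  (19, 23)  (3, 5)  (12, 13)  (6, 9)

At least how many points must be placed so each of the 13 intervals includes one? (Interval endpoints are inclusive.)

6

Process intervals by earliest right end; each time one isn't hit yet, stab at its right endpoint.
By right end: [2,3]  [3,4]  [3,5]  [5,6]  [6,7]  [5,8]  [6,9]  [12,13]  [11,14]  [14,17]  [16,19]  [19,23]  [25,26]
[2,3] uncovered → point at 3; [5,6] uncovered → point at 6; [12,13] uncovered → point at 13; [14,17] uncovered → point at 17; [19,23] uncovered → point at 23; [25,26] uncovered → point at 26.
Points: 3, 6, 13, 17, 23, 26 (6 total).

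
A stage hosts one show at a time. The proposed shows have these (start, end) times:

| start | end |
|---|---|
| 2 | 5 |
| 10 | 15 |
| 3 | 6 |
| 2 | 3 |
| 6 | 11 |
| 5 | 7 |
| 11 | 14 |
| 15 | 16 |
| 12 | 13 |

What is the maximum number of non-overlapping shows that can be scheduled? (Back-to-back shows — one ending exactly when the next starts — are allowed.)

By end time: (2,3), (2,5), (3,6), (5,7), (6,11), (12,13), (11,14), (10,15), (15,16).
Pick (2,3); next start ≥ 3 → (3,6); next start ≥ 6 → (6,11); next start ≥ 11 → (12,13); next start ≥ 13 → (15,16).
Selected 5 shows.

5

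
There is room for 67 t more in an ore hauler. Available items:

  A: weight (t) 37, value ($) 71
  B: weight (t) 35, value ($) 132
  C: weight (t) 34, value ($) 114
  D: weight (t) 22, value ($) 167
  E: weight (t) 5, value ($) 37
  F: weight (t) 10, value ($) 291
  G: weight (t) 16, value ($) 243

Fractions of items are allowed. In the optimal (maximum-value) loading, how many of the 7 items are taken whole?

4

Greedy by value/weight ratio, highest first.
Ratios (sorted): F 29.10, G 15.19, D 7.59, E 7.40, B 3.77, C 3.35, A 1.92
take F (10 @ 291); take G (16 @ 243); take D (22 @ 167); take E (5 @ 37); take 14/35 of B → 52.80. Capacity used 67/67.
4 item(s) taken whole; one partial (take 14/35 of B).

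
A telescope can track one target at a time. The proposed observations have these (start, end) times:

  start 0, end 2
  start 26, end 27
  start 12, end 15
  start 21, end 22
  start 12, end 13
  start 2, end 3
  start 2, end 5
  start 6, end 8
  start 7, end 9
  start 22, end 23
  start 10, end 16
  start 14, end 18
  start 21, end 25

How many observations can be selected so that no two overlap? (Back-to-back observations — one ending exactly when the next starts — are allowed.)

8

Order by finish time; keep every interval that doesn't clash with the previous kept one.
Sorted by end: (0,2)  (2,3)  (2,5)  (6,8)  (7,9)  (12,13)  (12,15)  (10,16)  (14,18)  (21,22)  (22,23)  (21,25)  (26,27)
take (0,2); take (2,3); skip (2,5); take (6,8); skip (7,9); take (12,13); skip (10,16); take (14,18); take (21,22); take (22,23); skip (21,25); take (26,27).
Selected 8 observations.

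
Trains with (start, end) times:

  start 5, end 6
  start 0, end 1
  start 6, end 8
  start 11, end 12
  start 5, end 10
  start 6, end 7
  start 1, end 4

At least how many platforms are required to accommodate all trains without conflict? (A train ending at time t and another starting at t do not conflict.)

Count concurrent intervals with a sweep; the peak is the room count.
Events (time:±→running): 0:+→1 1:-→0 1:+→1 4:-→0 5:+→1 5:+→2 6:-→1 6:+→2 6:+→3 … peak 3.

3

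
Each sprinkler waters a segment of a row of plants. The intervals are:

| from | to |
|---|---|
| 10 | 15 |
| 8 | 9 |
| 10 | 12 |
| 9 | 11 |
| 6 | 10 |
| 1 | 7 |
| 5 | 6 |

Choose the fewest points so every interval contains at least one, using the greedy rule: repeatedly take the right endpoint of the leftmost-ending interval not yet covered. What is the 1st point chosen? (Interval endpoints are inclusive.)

Sorted: [5,6] [1,7] [8,9] [6,10] [9,11] [10,12] [10,15]
{[5,6],[1,7]} hit by 6; {[8,9],[6,10],[9,11]} hit by 9; {[10,12],[10,15]} hit by 12.
Points: 6, 9, 12 (3 total).

6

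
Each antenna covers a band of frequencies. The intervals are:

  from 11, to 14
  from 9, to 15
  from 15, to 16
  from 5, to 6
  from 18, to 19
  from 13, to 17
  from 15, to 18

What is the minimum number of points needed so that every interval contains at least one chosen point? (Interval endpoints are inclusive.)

Sorted: [5,6] [11,14] [9,15] [15,16] [13,17] [15,18] [18,19]
{[5,6]} hit by 6; {[11,14],[9,15]} hit by 14; {[15,16],[13,17],[15,18]} hit by 16; {[18,19]} hit by 19.
Points: 6, 14, 16, 19 (4 total).

4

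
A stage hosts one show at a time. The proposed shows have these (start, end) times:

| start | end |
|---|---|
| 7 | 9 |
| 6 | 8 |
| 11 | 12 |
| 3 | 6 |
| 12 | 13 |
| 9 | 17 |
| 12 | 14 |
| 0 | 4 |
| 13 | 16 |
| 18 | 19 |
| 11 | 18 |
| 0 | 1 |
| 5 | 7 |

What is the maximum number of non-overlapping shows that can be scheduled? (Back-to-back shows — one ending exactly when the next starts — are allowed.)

7

Sorted by end: (0,1)  (0,4)  (3,6)  (5,7)  (6,8)  (7,9)  (11,12)  (12,13)  (12,14)  (13,16)  (9,17)  (11,18)  (18,19)
take (0,1); take (3,6); take (6,8); take (11,12); take (12,13); take (13,16); take (18,19).
Selected 7 shows.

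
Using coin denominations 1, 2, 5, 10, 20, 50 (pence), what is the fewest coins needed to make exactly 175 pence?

5

Greedy: take as many of the largest coin as possible, then repeat with the remainder.
175 − 3×50→25 − 1×20→5 − 1×5→0
Total coins = 3 + 1 + 1 = 5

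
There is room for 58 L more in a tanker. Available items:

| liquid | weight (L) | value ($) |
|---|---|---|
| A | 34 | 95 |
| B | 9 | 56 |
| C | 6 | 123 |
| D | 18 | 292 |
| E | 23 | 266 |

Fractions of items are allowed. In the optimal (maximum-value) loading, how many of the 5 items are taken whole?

Order: C (123/6=20.50) > D (292/18=16.22) > E (266/23=11.57) > B (56/9=6.22) > A (95/34=2.79)
Fill: take C (6 @ 123) → take D (18 @ 292) → take E (23 @ 266) → take B (9 @ 56) → take 2/34 of A → 5.59; 58/58 used.
4 item(s) taken whole; one partial (take 2/34 of A).

4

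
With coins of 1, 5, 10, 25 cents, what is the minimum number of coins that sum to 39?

6

Greedy: take as many of the largest coin as possible, then repeat with the remainder.
39 = 1×25 + 1×10 + 4×1
Total coins = 1 + 1 + 4 = 6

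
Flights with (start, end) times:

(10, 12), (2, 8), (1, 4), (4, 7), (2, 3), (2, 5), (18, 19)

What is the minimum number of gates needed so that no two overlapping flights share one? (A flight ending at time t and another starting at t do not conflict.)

starts: [1, 2, 2, 2, 4, 10, 18]
ends:   [3, 4, 5, 7, 8, 12, 19]
s1→1 s2→2 s2→3 s2→4  — peak 4.

4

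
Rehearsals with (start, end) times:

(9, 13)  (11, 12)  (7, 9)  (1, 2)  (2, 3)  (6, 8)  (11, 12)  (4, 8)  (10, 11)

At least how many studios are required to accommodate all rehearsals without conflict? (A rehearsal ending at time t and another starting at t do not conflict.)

Events (time:±→running): 1:+→1 2:-→0 2:+→1 3:-→0 4:+→1 6:+→2 7:+→3 … peak 3.

3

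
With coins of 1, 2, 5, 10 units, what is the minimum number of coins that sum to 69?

Use the largest denomination that fits, subtract, and repeat.
69 − 6×10→9 − 1×5→4 − 2×2→0
Total coins = 6 + 1 + 2 = 9

9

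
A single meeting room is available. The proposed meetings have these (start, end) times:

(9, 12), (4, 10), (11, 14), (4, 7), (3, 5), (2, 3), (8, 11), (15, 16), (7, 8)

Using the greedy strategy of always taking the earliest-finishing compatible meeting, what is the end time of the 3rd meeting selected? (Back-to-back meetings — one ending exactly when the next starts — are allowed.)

8

Order by finish time; keep every interval that doesn't clash with the previous kept one.
Sorted by end: (2,3)  (3,5)  (4,7)  (7,8)  (4,10)  (8,11)  (9,12)  (11,14)  (15,16)
take (2,3); take (3,5); skip (4,7); take (7,8); skip (4,10); take (8,11); take (11,14); take (15,16).
Selected: (2,3) (3,5) (7,8) (8,11) (11,14) (15,16)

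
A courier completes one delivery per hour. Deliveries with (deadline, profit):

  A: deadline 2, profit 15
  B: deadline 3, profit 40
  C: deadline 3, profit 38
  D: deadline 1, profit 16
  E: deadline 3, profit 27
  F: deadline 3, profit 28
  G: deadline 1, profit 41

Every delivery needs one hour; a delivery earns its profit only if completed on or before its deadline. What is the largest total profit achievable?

Profit order: G=41 B=40 C=38 F=28 E=27 D=16 A=15
Assign: G→slot 1, B→slot 3, C→slot 2, F skipped, E skipped, D skipped, A skipped.
Slots: [1:G] [2:C] [3:B]
Profit = 41 + 38 + 40 = 119

119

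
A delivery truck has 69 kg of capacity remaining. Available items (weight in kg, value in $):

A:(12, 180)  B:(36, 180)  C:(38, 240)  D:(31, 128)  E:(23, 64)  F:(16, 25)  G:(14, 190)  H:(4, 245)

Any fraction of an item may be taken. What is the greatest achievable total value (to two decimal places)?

860.00

Ratios (sorted): H 61.25, A 15.00, G 13.57, C 6.32, B 5.00, D 4.13, E 2.78, F 1.56
take H (4 @ 245); take A (12 @ 180); take G (14 @ 190); take C (38 @ 240); take 1/36 of B → 5.00. Capacity used 69/69.
Total value = 860.00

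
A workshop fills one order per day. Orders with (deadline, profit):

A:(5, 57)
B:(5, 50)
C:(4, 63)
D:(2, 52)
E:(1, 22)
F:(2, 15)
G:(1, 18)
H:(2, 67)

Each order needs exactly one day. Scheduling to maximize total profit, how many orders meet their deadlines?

By profit: H(d2,67), C(d4,63), A(d5,57), D(d2,52), B(d5,50), E(d1,22), G(d1,18), F(d2,15)
H→slot 2; C→slot 4; A→slot 5; D→slot 1; B→slot 3; E skipped; G skipped; F skipped.
5 of 8 scheduled.

5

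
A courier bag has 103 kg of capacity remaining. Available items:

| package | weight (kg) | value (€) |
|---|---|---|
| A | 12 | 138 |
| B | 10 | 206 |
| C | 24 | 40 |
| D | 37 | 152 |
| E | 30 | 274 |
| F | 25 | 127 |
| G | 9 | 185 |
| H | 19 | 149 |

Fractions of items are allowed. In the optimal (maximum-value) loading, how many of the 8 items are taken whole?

5

Order: B (206/10=20.60) > G (185/9=20.56) > A (138/12=11.50) > E (274/30=9.13) > H (149/19=7.84) > F (127/25=5.08) > D (152/37=4.11) > C (40/24=1.67)
Fill: take B (10 @ 206) → take G (9 @ 185) → take A (12 @ 138) → take E (30 @ 274) → take H (19 @ 149) → take 23/25 of F → 116.84; 103/103 used.
5 item(s) taken whole; one partial (take 23/25 of F).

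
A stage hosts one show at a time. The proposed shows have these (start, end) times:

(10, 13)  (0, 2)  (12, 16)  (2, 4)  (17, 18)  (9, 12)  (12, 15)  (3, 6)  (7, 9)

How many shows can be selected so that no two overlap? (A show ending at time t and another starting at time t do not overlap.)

6

By end time: (0,2), (2,4), (3,6), (7,9), (9,12), (10,13), (12,15), (12,16), (17,18).
Pick (0,2); next start ≥ 2 → (2,4); next start ≥ 4 → (7,9); next start ≥ 9 → (9,12); next start ≥ 12 → (12,15); next start ≥ 15 → (17,18).
Selected 6 shows.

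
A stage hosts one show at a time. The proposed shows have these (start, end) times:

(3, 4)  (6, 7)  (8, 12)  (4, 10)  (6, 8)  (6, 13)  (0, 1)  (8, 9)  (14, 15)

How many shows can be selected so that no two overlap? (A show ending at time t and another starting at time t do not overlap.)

Sorted by end: (0,1)  (3,4)  (6,7)  (6,8)  (8,9)  (4,10)  (8,12)  (6,13)  (14,15)
take (0,1); take (3,4); take (6,7); skip (6,8); take (8,9); skip (4,10); take (14,15).
Selected 5 shows.

5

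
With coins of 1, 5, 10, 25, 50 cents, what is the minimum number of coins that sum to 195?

195 = 3×50 + 1×25 + 2×10
Total coins = 3 + 1 + 2 = 6

6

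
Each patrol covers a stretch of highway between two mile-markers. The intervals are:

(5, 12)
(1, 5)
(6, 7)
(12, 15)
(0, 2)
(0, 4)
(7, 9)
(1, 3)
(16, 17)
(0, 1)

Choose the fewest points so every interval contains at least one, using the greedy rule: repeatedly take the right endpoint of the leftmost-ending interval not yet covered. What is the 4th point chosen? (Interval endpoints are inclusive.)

17

Process intervals by earliest right end; each time one isn't hit yet, stab at its right endpoint.
Sorted: [0,1] [0,2] [1,3] [0,4] [1,5] [6,7] [7,9] [5,12] [12,15] [16,17]
{[0,1],[0,2],[1,3],[0,4],[1,5]} hit by 1; {[6,7],[7,9],[5,12]} hit by 7; {[12,15]} hit by 15; {[16,17]} hit by 17.
Points: 1, 7, 15, 17 (4 total).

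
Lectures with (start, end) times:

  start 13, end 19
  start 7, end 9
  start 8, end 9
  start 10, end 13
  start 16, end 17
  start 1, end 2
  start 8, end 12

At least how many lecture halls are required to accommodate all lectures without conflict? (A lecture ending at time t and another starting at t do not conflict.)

3

Events (time:±→running): 1:+→1 2:-→0 7:+→1 8:+→2 8:+→3 … peak 3.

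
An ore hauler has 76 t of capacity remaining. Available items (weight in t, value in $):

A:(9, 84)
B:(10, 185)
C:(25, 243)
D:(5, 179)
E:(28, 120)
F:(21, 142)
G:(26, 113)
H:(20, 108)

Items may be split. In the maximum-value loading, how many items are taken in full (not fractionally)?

5

Greedy by value/weight ratio, highest first.
Ratios (sorted): D 35.80, B 18.50, C 9.72, A 9.33, F 6.76, H 5.40, G 4.35, E 4.29
take D (5 @ 179); take B (10 @ 185); take C (25 @ 243); take A (9 @ 84); take F (21 @ 142); take 6/20 of H → 32.40. Capacity used 76/76.
5 item(s) taken whole; one partial (take 6/20 of H).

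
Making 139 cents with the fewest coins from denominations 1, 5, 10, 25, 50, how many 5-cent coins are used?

Use the largest denomination that fits, subtract, and repeat.
139 = 2×50 + 1×25 + 1×10 + 4×1
Count of 5: 0

0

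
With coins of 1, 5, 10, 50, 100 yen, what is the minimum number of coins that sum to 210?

210 = 2×100 + 1×10
Total coins = 2 + 1 = 3

3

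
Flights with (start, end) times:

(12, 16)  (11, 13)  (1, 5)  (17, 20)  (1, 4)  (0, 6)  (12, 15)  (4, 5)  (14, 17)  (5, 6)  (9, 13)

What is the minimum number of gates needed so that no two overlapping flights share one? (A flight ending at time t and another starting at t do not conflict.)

4

Count concurrent intervals with a sweep; the peak is the room count.
Events (time:±→running): 0:+→1 1:+→2 1:+→3 4:-→2 4:+→3 5:-→2 5:-→1 5:+→2 6:-→1 6:-→0 9:+→1 11:+→2 12:+→3 12:+→4 … peak 4.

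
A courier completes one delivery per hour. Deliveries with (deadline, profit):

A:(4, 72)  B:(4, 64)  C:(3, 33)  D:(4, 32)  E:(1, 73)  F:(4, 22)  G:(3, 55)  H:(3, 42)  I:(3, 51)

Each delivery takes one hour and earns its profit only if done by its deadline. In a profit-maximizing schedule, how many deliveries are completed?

Take jobs in profit order; each goes to the latest open slot no later than its deadline.
Profit order: E=73 A=72 B=64 G=55 I=51 H=42 C=33 D=32 F=22
Assign: E→slot 1, A→slot 4, B→slot 3, G→slot 2, I skipped, H skipped, C skipped, D skipped, F skipped.
Slots: [1:E] [2:G] [3:B] [4:A]
4 of 9 scheduled.

4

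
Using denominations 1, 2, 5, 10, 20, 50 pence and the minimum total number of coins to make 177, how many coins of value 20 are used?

177 − 3×50→27 − 1×20→7 − 1×5→2 − 1×2→0
Count of 20: 1

1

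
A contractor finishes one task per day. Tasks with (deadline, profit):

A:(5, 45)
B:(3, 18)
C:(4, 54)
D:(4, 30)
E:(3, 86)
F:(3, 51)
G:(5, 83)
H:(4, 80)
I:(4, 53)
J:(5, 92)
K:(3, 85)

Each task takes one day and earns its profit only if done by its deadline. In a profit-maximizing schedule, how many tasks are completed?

5

Sort by profit descending; place each in the latest free slot ≤ its deadline.
Profit order: J=92 E=86 K=85 G=83 H=80 C=54 I=53 F=51 A=45 D=30 B=18
Assign: J→slot 5, E→slot 3, K→slot 2, G→slot 4, H→slot 1, C skipped, I skipped, F skipped, A skipped, D skipped, B skipped.
Slots: [1:H] [2:K] [3:E] [4:G] [5:J]
5 of 11 scheduled.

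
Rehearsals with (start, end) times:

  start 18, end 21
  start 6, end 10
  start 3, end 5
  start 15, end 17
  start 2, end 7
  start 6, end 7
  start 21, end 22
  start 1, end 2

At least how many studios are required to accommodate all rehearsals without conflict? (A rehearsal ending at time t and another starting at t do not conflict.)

3

starts: [1, 2, 3, 6, 6, 15, 18, 21]
ends:   [2, 5, 7, 7, 10, 17, 21, 22]
s1→1 e2→0 s2→1 s3→2 e5→1 s6→2 s6→3  — peak 3.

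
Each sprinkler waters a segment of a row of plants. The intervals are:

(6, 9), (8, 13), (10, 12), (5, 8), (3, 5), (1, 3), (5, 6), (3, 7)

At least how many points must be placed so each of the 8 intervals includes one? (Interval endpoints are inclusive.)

Process intervals by earliest right end; each time one isn't hit yet, stab at its right endpoint.
By right end: [1,3]  [3,5]  [5,6]  [3,7]  [5,8]  [6,9]  [10,12]  [8,13]
[1,3] uncovered → point at 3; [5,6] uncovered → point at 6; [10,12] uncovered → point at 12.
Points: 3, 6, 12 (3 total).

3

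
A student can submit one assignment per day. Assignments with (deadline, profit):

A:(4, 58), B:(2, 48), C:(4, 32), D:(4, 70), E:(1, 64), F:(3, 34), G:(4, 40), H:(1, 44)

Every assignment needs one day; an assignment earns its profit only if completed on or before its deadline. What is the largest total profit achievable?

240

By profit: D(d4,70), E(d1,64), A(d4,58), B(d2,48), H(d1,44), G(d4,40), F(d3,34), C(d4,32)
D→slot 4; E→slot 1; A→slot 3; B→slot 2; H skipped; G skipped; F skipped; C skipped.
Profit = 64 + 48 + 58 + 70 = 240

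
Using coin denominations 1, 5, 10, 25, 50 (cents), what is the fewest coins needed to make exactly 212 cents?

212 − 4×50→12 − 1×10→2 − 2×1→0
Total coins = 4 + 1 + 2 = 7

7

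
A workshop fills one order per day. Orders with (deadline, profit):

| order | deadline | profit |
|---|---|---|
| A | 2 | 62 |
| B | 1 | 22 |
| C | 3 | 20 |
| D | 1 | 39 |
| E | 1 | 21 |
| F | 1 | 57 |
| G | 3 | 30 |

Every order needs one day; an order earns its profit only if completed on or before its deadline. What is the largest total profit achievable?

149

Take jobs in profit order; each goes to the latest open slot no later than its deadline.
By profit: A(d2,62), F(d1,57), D(d1,39), G(d3,30), B(d1,22), E(d1,21), C(d3,20)
A→slot 2; F→slot 1; D skipped; G→slot 3; B skipped; E skipped; C skipped.
Profit = 57 + 62 + 30 = 149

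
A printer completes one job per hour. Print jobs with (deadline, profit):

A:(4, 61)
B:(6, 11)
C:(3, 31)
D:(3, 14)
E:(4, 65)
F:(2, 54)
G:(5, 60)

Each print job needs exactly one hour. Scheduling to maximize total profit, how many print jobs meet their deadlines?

Sort by profit descending; place each in the latest free slot ≤ its deadline.
By profit: E(d4,65), A(d4,61), G(d5,60), F(d2,54), C(d3,31), D(d3,14), B(d6,11)
E→slot 4; A→slot 3; G→slot 5; F→slot 2; C→slot 1; D skipped; B→slot 6.
6 of 7 scheduled.

6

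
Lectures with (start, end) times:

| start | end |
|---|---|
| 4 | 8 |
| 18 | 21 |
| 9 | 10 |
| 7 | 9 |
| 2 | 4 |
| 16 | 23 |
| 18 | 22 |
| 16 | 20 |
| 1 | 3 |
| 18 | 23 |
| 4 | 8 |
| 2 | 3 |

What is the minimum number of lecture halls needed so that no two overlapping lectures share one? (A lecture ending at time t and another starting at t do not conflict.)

starts: [1, 2, 2, 4, 4, 7, 9, 16, 16, 18, 18, 18]
ends:   [3, 3, 4, 8, 8, 9, 10, 20, 21, 22, 23, 23]
s1→1 s2→2 s2→3 e3→2 e3→1 e4→0 s4→1 s4→2 s7→3 e8→2 e8→1 e9→0 s9→1 e10→0 s16→1 s16→2 s18→3 s18→4 s18→5  — peak 5.

5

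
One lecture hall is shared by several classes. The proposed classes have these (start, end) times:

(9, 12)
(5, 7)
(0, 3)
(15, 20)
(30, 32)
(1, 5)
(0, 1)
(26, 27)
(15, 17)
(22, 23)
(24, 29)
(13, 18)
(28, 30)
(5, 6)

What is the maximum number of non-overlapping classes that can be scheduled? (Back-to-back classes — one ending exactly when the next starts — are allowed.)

9

Sort by end time and greedily take each interval whose start is ≥ the last chosen end.
Sorted by end: (0,1)  (0,3)  (1,5)  (5,6)  (5,7)  (9,12)  (15,17)  (13,18)  (15,20)  (22,23)  (26,27)  (24,29)  (28,30)  (30,32)
take (0,1); take (1,5); take (5,6); skip (5,7); take (9,12); take (15,17); skip (13,18); skip (15,20); take (22,23); take (26,27); take (28,30); take (30,32).
Selected 9 classes.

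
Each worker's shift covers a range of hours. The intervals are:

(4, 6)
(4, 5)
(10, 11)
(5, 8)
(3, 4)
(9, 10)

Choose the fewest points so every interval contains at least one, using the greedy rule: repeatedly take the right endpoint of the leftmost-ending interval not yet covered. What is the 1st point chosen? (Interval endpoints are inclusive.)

4

Sort by right endpoint; whenever an interval is uncovered, place a point at its right end.
Sorted: [3,4] [4,5] [4,6] [5,8] [9,10] [10,11]
{[3,4],[4,5],[4,6]} hit by 4; {[5,8]} hit by 8; {[9,10],[10,11]} hit by 10.
Points: 4, 8, 10 (3 total).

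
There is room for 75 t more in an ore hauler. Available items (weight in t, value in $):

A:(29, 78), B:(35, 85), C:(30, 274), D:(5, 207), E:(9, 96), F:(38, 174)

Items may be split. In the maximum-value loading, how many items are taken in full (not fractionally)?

3

Ratios (sorted): D 41.40, E 10.67, C 9.13, F 4.58, A 2.69, B 2.43
take D (5 @ 207); take E (9 @ 96); take C (30 @ 274); take 31/38 of F → 141.95. Capacity used 75/75.
3 item(s) taken whole; one partial (take 31/38 of F).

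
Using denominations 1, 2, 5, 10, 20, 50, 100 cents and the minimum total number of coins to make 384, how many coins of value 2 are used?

384 − 3×100→84 − 1×50→34 − 1×20→14 − 1×10→4 − 2×2→0
Count of 2: 2

2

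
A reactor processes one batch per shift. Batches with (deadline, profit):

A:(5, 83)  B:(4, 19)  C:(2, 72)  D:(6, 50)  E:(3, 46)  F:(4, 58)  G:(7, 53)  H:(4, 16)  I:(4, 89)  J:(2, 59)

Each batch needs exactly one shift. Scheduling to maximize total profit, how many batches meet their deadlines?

7

Sort by profit descending; place each in the latest free slot ≤ its deadline.
Profit order: I=89 A=83 C=72 J=59 F=58 G=53 D=50 E=46 B=19 H=16
Assign: I→slot 4, A→slot 5, C→slot 2, J→slot 1, F→slot 3, G→slot 7, D→slot 6, E skipped, B skipped, H skipped.
Slots: [1:J] [2:C] [3:F] [4:I] [5:A] [6:D] [7:G]
7 of 10 scheduled.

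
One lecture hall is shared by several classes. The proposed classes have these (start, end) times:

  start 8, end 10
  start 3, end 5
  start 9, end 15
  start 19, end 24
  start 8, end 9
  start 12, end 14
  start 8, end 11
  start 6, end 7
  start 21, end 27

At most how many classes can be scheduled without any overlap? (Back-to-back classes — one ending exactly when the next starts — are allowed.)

Sorted by end: (3,5)  (6,7)  (8,9)  (8,10)  (8,11)  (12,14)  (9,15)  (19,24)  (21,27)
take (3,5); take (6,7); take (8,9); skip (8,10); skip (8,11); take (12,14); take (19,24); skip (21,27).
Selected 5 classes.

5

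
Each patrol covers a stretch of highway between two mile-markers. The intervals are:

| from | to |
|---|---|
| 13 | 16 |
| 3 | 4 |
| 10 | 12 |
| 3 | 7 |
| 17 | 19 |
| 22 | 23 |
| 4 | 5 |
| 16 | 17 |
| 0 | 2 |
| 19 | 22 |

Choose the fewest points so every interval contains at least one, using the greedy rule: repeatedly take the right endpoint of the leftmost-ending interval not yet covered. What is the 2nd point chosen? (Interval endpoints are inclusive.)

4

Sort by right endpoint; whenever an interval is uncovered, place a point at its right end.
Sorted: [0,2] [3,4] [4,5] [3,7] [10,12] [13,16] [16,17] [17,19] [19,22] [22,23]
{[0,2]} hit by 2; {[3,4],[4,5],[3,7]} hit by 4; {[10,12]} hit by 12; {[13,16],[16,17]} hit by 16; {[17,19],[19,22]} hit by 19; {[22,23]} hit by 23.
Points: 2, 4, 12, 16, 19, 23 (6 total).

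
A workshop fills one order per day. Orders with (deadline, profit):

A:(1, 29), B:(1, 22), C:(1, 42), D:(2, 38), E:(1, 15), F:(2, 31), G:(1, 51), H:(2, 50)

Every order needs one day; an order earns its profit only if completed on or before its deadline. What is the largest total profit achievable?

101

By profit: G(d1,51), H(d2,50), C(d1,42), D(d2,38), F(d2,31), A(d1,29), B(d1,22), E(d1,15)
G→slot 1; H→slot 2; C skipped; D skipped; F skipped; A skipped; B skipped; E skipped.
Profit = 51 + 50 = 101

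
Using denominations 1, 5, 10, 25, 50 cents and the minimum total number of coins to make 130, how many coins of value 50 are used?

2

Greedy: take as many of the largest coin as possible, then repeat with the remainder.
130 − 2×50→30 − 1×25→5 − 1×5→0
Count of 50: 2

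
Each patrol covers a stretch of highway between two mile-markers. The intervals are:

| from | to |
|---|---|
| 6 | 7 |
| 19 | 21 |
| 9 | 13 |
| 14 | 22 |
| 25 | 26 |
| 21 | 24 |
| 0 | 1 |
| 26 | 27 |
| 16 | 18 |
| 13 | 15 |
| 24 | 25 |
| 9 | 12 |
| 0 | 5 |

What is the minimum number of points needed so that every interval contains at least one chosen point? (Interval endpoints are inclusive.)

8

By right end: [0,1]  [0,5]  [6,7]  [9,12]  [9,13]  [13,15]  [16,18]  [19,21]  [14,22]  [21,24]  [24,25]  [25,26]  [26,27]
[0,1] uncovered → point at 1; [6,7] uncovered → point at 7; [9,12] uncovered → point at 12; [13,15] uncovered → point at 15; [16,18] uncovered → point at 18; [19,21] uncovered → point at 21; [24,25] uncovered → point at 25; [26,27] uncovered → point at 27.
Points: 1, 7, 12, 15, 18, 21, 25, 27 (8 total).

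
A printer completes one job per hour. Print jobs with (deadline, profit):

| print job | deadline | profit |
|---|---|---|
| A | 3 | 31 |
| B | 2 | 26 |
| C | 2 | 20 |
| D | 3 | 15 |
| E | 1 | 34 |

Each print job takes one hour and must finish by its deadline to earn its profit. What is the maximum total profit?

91

Profit order: E=34 A=31 B=26 C=20 D=15
Assign: E→slot 1, A→slot 3, B→slot 2, C skipped, D skipped.
Slots: [1:E] [2:B] [3:A]
Profit = 34 + 26 + 31 = 91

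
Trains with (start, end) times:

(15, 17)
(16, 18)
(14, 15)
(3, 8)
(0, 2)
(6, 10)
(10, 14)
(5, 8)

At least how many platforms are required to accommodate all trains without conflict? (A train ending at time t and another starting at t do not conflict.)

3

starts: [0, 3, 5, 6, 10, 14, 15, 16]
ends:   [2, 8, 8, 10, 14, 15, 17, 18]
s0→1 e2→0 s3→1 s5→2 s6→3  — peak 3.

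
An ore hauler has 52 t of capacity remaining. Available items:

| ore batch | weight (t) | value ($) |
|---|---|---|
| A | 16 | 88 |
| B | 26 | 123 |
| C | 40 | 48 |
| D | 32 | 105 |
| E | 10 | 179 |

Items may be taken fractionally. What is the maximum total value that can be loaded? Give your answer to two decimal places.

Greedy by value/weight ratio, highest first.
Ratios (sorted): E 17.90, A 5.50, B 4.73, D 3.28, C 1.20
take E (10 @ 179); take A (16 @ 88); take B (26 @ 123). Capacity used 52/52.
Total value = 390.00

390.00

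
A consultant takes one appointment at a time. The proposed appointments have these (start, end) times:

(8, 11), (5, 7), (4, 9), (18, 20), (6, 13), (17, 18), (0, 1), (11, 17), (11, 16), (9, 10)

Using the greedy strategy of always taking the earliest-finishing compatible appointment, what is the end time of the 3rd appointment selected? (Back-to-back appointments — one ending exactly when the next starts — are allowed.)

10

Greedy by earliest finish: after sorting by end time, pick each interval compatible with the last pick.
By end time: (0,1), (5,7), (4,9), (9,10), (8,11), (6,13), (11,16), (11,17), (17,18), (18,20).
Pick (0,1); next start ≥ 1 → (5,7); next start ≥ 7 → (9,10); next start ≥ 10 → (11,16); next start ≥ 16 → (17,18); next start ≥ 18 → (18,20).
Selected: (0,1) (5,7) (9,10) (11,16) (17,18) (18,20)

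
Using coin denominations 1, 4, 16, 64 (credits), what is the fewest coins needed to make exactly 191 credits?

11

Use the largest denomination that fits, subtract, and repeat.
191 − 2×64→63 − 3×16→15 − 3×4→3 − 3×1→0
Total coins = 2 + 3 + 3 + 3 = 11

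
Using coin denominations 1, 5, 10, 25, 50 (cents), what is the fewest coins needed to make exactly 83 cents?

6

Use the largest denomination that fits, subtract, and repeat.
83 − 1×50→33 − 1×25→8 − 1×5→3 − 3×1→0
Total coins = 1 + 1 + 1 + 3 = 6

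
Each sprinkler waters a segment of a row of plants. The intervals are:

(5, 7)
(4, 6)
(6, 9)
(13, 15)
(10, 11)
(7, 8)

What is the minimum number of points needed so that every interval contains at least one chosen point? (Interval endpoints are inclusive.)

Sort by right endpoint; whenever an interval is uncovered, place a point at its right end.
By right end: [4,6]  [5,7]  [7,8]  [6,9]  [10,11]  [13,15]
[4,6] uncovered → point at 6; [7,8] uncovered → point at 8; [10,11] uncovered → point at 11; [13,15] uncovered → point at 15.
Points: 6, 8, 11, 15 (4 total).

4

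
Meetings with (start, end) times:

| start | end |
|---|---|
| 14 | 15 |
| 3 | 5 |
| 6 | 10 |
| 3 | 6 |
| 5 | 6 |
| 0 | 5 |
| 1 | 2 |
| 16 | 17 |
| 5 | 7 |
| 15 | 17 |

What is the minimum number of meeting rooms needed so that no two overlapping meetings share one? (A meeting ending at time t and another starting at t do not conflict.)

Events (time:±→running): 0:+→1 1:+→2 2:-→1 3:+→2 3:+→3 … peak 3.

3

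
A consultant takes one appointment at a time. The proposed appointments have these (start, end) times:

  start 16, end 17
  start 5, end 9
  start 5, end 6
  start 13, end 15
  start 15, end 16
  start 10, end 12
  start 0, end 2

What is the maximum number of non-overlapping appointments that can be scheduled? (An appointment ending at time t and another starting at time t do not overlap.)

By end time: (0,2), (5,6), (5,9), (10,12), (13,15), (15,16), (16,17).
Pick (0,2); next start ≥ 2 → (5,6); next start ≥ 6 → (10,12); next start ≥ 12 → (13,15); next start ≥ 15 → (15,16); next start ≥ 16 → (16,17).
Selected 6 appointments.

6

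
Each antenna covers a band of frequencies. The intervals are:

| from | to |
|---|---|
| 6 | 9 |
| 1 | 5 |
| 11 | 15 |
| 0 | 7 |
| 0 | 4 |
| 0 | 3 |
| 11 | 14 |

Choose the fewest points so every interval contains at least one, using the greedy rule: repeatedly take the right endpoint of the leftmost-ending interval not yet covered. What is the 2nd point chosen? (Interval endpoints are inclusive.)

9

By right end: [0,3]  [0,4]  [1,5]  [0,7]  [6,9]  [11,14]  [11,15]
[0,3] uncovered → point at 3; [6,9] uncovered → point at 9; [11,14] uncovered → point at 14.
Points: 3, 9, 14 (3 total).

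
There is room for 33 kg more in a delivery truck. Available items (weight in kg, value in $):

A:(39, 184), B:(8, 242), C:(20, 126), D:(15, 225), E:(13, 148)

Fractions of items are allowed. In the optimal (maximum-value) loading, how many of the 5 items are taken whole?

Ratios (sorted): B 30.25, D 15.00, E 11.38, C 6.30, A 4.72
take B (8 @ 242); take D (15 @ 225); take 10/13 of E → 113.85. Capacity used 33/33.
2 item(s) taken whole; one partial (take 10/13 of E).

2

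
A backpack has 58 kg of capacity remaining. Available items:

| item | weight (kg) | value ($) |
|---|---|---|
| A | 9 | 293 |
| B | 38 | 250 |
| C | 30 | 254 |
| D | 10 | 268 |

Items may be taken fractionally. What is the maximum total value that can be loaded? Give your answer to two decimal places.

Greedy by value/weight ratio, highest first.
Ratios (sorted): A 32.56, D 26.80, C 8.47, B 6.58
take A (9 @ 293); take D (10 @ 268); take C (30 @ 254); take 9/38 of B → 59.21. Capacity used 58/58.
Total value = 874.21

874.21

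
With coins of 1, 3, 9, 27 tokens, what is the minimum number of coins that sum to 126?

6

Greedy: take as many of the largest coin as possible, then repeat with the remainder.
126 − 4×27→18 − 2×9→0
Total coins = 4 + 2 = 6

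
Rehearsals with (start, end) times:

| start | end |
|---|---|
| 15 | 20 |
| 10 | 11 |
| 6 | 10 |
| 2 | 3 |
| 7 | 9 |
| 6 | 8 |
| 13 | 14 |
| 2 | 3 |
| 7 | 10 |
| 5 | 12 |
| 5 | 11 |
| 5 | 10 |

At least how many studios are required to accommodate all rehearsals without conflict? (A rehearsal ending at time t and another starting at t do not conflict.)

7

Count concurrent intervals with a sweep; the peak is the room count.
Events (time:±→running): 2:+→1 2:+→2 3:-→1 3:-→0 5:+→1 5:+→2 5:+→3 6:+→4 6:+→5 7:+→6 7:+→7 … peak 7.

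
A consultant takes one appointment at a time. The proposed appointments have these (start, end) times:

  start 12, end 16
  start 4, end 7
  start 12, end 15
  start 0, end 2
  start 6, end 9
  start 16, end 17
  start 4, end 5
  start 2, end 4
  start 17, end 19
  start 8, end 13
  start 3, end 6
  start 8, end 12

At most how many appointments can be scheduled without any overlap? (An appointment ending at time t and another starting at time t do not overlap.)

By end time: (0,2), (2,4), (4,5), (3,6), (4,7), (6,9), (8,12), (8,13), (12,15), (12,16), (16,17), (17,19).
Pick (0,2); next start ≥ 2 → (2,4); next start ≥ 4 → (4,5); next start ≥ 5 → (6,9); next start ≥ 9 → (12,15); next start ≥ 15 → (16,17); next start ≥ 17 → (17,19).
Selected 7 appointments.

7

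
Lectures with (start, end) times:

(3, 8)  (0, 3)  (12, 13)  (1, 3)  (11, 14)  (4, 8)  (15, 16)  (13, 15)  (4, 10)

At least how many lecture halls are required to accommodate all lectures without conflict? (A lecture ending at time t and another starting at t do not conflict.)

Count concurrent intervals with a sweep; the peak is the room count.
Events (time:±→running): 0:+→1 1:+→2 3:-→1 3:-→0 3:+→1 4:+→2 4:+→3 … peak 3.

3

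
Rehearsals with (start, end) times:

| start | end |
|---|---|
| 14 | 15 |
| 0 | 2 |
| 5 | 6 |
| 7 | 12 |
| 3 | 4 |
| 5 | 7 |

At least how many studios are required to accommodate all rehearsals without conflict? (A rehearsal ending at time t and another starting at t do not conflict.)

2

starts: [0, 3, 5, 5, 7, 14]
ends:   [2, 4, 6, 7, 12, 15]
s0→1 e2→0 s3→1 e4→0 s5→1 s5→2  — peak 2.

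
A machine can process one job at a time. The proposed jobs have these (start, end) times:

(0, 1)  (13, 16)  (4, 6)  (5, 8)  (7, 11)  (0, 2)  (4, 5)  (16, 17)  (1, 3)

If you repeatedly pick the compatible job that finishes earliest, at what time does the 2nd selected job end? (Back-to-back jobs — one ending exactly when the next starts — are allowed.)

Sort by end time and greedily take each interval whose start is ≥ the last chosen end.
Sorted by end: (0,1)  (0,2)  (1,3)  (4,5)  (4,6)  (5,8)  (7,11)  (13,16)  (16,17)
take (0,1); take (1,3); take (4,5); skip (4,6); take (5,8); skip (7,11); take (13,16); take (16,17).
Selected: (0,1) (1,3) (4,5) (5,8) (13,16) (16,17)

3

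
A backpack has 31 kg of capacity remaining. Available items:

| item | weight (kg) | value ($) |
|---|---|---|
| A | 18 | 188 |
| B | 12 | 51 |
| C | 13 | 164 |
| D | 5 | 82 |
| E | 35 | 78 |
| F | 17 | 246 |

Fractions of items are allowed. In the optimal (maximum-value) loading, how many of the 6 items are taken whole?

Ratios (sorted): D 16.40, F 14.47, C 12.62, A 10.44, B 4.25, E 2.23
take D (5 @ 82); take F (17 @ 246); take 9/13 of C → 113.54. Capacity used 31/31.
2 item(s) taken whole; one partial (take 9/13 of C).

2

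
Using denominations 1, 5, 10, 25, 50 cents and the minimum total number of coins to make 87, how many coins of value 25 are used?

1

Greedy: take as many of the largest coin as possible, then repeat with the remainder.
87 = 1×50 + 1×25 + 1×10 + 2×1
Count of 25: 1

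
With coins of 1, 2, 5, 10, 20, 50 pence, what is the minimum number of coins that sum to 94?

5

94 − 1×50→44 − 2×20→4 − 2×2→0
Total coins = 1 + 2 + 2 = 5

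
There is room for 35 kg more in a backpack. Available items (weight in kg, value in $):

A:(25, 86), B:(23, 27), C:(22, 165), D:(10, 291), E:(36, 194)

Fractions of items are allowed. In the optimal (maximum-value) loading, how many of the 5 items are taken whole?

Greedy by value/weight ratio, highest first.
Ratios (sorted): D 29.10, C 7.50, E 5.39, A 3.44, B 1.17
take D (10 @ 291); take C (22 @ 165); take 3/36 of E → 16.17. Capacity used 35/35.
2 item(s) taken whole; one partial (take 3/36 of E).

2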